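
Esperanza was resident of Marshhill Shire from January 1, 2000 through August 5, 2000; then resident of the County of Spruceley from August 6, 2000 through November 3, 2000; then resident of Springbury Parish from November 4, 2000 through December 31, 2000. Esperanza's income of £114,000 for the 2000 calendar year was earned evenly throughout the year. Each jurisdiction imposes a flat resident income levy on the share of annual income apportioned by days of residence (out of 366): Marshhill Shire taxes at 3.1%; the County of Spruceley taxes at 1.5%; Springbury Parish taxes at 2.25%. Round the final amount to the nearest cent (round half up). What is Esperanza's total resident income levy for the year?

£2,931.92

Marshhill Shire, January 1 – August 5, 2000: 218 days → £114,000 × 3.1% × 218/366 = £2,104.9508
The County of Spruceley, August 6 – November 3, 2000: 90 days → £114,000 × 1.5% × 90/366 = £420.4918
Springbury Parish, November 4 – December 31, 2000: 58 days → £114,000 × 2.25% × 58/366 = £406.4754
Total = £2,931.9180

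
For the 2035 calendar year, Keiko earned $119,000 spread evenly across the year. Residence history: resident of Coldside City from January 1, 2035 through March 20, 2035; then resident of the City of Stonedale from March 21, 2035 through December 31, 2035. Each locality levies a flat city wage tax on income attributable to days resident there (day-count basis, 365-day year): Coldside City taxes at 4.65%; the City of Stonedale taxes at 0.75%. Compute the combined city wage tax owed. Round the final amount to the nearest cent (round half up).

$1,896.99

Coldside City, January 1 – March 20, 2035: 79 days → $119,000 × 4.65% × 79/365 = $1,197.6616
The City of Stonedale, March 21 – December 31, 2035: 286 days → $119,000 × 0.75% × 286/365 = $699.3288
Total = $1,896.9904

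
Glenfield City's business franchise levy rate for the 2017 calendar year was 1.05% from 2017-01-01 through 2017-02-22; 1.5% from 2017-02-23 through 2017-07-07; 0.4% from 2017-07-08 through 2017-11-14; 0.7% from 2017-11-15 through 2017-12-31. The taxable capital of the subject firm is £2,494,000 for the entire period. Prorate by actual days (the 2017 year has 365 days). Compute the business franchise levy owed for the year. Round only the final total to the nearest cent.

2017-01-01 to 2017-02-22: 53 days at 1.05% → £2,494,000 × 1.05% × 53/365 = £3,802.4959
2017-02-23 to 2017-07-07: 135 days at 1.5% → £2,494,000 × 1.5% × 135/365 = £13,836.5753
2017-07-08 to 2017-11-14: 130 days at 0.4% → £2,494,000 × 0.4% × 130/365 = £3,553.0959
2017-11-15 to 2017-12-31: 47 days at 0.7% → £2,494,000 × 0.7% × 47/365 = £2,248.0164
Total = £23,440.1836

£23,440.18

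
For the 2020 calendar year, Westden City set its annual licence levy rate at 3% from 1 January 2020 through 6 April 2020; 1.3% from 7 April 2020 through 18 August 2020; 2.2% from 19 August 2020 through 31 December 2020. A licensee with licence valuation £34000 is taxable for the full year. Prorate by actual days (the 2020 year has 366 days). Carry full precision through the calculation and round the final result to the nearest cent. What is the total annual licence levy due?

£708.05

1 January – 6 April 2020: 97 days at 3% → £34000 × 3% × 97/366 = £270.3279
7 April – 18 August 2020: 134 days at 1.3% → £34000 × 1.3% × 134/366 = £161.8251
19 August – 31 December 2020: 135 days at 2.2% → £34000 × 2.2% × 135/366 = £275.9016
Total = £708.0546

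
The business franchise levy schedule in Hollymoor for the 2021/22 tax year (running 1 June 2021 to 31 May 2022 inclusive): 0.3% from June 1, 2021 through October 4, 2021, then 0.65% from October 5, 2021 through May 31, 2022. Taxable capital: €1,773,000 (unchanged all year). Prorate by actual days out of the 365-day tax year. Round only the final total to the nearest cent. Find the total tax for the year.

€9,382.33

June 1 – October 4, 2021: 126 days at 0.3% → €1,773,000 × 0.3% × 126/365 = €1,836.1479
October 5, 2021 – May 31, 2022: 239 days at 0.65% → €1,773,000 × 0.65% × 239/365 = €7,546.1795
Total = €9,382.3274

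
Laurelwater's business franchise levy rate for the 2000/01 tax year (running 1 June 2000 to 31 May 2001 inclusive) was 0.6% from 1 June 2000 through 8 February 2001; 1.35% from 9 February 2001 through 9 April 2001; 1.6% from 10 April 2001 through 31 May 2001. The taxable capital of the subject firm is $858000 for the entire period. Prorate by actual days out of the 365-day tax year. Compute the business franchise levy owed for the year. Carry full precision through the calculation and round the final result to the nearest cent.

1 June 2000 – 8 February 2001: 253 days at 0.6% → $858000 × 0.6% × 253/365 = $3568.3397
9 February – 9 April 2001: 60 days at 1.35% → $858000 × 1.35% × 60/365 = $1904.0548
10 April – 31 May 2001: 52 days at 1.6% → $858000 × 1.6% × 52/365 = $1955.7699
Total = $7428.1644

$7428.16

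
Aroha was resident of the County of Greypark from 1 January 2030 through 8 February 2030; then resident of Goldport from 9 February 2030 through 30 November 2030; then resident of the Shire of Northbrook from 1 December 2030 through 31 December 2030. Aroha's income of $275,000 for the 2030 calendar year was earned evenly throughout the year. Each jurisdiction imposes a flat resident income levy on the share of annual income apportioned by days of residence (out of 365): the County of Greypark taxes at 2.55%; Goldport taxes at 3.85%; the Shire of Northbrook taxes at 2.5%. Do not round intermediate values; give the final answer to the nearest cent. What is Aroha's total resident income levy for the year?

$9,890.21

The County of Greypark, 1 January – 8 February 2030: 39 days → $275,000 × 2.55% × 39/365 = $749.2808
Goldport, 9 February – 30 November 2030: 295 days → $275,000 × 3.85% × 295/365 = $8,557.0205
The Shire of Northbrook, 1 December – 31 December 2030: 31 days → $275,000 × 2.5% × 31/365 = $583.9041
Total = $9,890.2055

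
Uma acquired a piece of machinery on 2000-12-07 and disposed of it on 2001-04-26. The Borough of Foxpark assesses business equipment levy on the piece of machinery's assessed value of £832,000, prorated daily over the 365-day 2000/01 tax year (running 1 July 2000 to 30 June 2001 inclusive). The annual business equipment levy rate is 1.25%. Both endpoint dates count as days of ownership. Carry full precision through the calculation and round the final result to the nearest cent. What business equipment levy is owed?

£4,017.53

Days held (2000-12-07 to 2001-04-26): 141 out of 365
Tax = £832,000 × 1.25% × 141/365 = £4,017.5342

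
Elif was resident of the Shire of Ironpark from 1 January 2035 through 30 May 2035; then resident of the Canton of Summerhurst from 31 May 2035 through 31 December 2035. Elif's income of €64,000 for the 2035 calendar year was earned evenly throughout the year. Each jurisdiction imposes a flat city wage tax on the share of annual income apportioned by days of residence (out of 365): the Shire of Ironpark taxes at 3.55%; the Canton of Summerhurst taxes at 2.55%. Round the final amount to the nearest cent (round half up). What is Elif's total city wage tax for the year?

The Shire of Ironpark, 1 January – 30 May 2035: 150 days → €64,000 × 3.55% × 150/365 = €933.6986
The Canton of Summerhurst, 31 May – 31 December 2035: 215 days → €64,000 × 2.55% × 215/365 = €961.3151
Total = €1,895.0137

€1,895.01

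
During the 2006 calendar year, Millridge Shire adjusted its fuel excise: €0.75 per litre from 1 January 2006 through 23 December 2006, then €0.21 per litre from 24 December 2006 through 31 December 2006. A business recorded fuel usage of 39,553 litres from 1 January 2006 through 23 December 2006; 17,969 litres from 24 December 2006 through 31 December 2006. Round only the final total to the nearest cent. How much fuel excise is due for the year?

€33,438.24

1 January – 23 December 2006: 39,553 litres at €0.75/litre → €29,664.75
24 December – 31 December 2006: 17,969 litres at €0.21/litre → €3,773.49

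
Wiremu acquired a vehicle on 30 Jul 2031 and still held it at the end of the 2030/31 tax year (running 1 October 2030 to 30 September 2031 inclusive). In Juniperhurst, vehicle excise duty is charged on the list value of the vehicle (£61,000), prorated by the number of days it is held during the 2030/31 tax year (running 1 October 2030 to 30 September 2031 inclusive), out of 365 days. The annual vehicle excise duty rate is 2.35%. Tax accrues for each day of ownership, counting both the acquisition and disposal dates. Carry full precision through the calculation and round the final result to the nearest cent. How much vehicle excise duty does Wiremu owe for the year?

£247.43

Days held (30 Jul – 30 Sep 2031): 63 out of 365
Tax = £61,000 × 2.35% × 63/365 = £247.4260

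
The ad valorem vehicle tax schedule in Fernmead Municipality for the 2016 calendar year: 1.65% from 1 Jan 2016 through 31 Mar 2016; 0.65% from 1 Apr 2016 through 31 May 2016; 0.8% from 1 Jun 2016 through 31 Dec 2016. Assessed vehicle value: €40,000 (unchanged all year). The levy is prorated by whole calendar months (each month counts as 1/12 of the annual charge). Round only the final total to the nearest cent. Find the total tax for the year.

1 Jan – 31 Mar 2016: 3 months at 1.65% → €40,000 × 1.65% × 3/12 = €165.0000
1 Apr – 31 May 2016: 2 months at 0.65% → €40,000 × 0.65% × 2/12 = €43.3333
1 Jun – 31 Dec 2016: 7 months at 0.8% → €40,000 × 0.8% × 7/12 = €186.6667
Total = €395.0000

€395.00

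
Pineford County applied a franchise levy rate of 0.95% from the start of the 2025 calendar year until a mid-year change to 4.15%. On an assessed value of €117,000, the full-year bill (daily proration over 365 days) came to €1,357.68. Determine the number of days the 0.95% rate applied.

Let d = days at the first rate; then 365 − d days at the second rate.
€117,000 × [0.95%·d + 4.15%·(365−d)] / 365 = €1,357.68
Solving gives d = 341, so the new rate took effect on December 8, 2025.

341 days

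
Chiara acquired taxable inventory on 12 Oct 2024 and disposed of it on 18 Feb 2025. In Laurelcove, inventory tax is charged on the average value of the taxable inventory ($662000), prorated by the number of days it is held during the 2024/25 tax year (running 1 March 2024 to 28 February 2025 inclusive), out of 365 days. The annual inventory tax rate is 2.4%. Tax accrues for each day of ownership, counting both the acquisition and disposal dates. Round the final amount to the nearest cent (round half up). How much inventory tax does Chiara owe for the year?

$5658.74

Days held (12 Oct 2024 – 18 Feb 2025): 130 out of 365
Tax = $662000 × 2.4% × 130/365 = $5658.7397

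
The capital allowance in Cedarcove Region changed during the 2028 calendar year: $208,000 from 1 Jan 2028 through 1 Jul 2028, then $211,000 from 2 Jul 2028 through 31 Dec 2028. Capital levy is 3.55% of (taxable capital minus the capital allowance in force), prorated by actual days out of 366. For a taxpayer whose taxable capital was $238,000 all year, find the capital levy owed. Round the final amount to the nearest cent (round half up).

1 Jan – 1 Jul 2028: 183 days, exemption $208,000 → ($238,000 − $208,000) × 3.55% × 183/366 = $532.5000
2 Jul – 31 Dec 2028: 183 days, exemption $211,000 → ($238,000 − $211,000) × 3.55% × 183/366 = $479.2500
Total = $1,011.7500

$1,011.75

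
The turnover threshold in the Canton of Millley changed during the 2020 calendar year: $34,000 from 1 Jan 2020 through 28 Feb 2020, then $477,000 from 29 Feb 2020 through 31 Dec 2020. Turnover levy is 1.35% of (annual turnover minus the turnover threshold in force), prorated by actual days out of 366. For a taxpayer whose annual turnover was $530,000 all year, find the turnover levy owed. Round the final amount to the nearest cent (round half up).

1 Jan – 28 Feb 2020: 59 days, exemption $34,000 → ($530,000 − $34,000) × 1.35% × 59/366 = $1,079.4098
29 Feb – 31 Dec 2020: 307 days, exemption $477,000 → ($530,000 − $477,000) × 1.35% × 307/366 = $600.1598
Total = $1,679.5697

$1,679.57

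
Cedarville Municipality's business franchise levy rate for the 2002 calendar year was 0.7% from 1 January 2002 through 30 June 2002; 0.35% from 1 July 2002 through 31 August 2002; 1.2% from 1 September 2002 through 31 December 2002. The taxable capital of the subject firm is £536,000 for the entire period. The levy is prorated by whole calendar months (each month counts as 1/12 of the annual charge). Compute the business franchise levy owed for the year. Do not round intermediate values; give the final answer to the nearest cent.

1 January – 30 June 2002: 6 months at 0.7% → £536,000 × 0.7% × 6/12 = £1,876.0000
1 July – 31 August 2002: 2 months at 0.35% → £536,000 × 0.35% × 2/12 = £312.6667
1 September – 31 December 2002: 4 months at 1.2% → £536,000 × 1.2% × 4/12 = £2,144.0000
Total = £4,332.6667

£4,332.67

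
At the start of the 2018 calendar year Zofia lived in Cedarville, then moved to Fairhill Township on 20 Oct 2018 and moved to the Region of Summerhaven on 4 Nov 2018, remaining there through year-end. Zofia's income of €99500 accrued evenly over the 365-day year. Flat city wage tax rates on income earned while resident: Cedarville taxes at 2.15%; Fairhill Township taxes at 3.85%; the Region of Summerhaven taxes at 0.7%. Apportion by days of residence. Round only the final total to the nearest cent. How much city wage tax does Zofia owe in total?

Cedarville, 1 Jan – 19 Oct 2018: 292 days → €99500 × 2.15% × 292/365 = €1711.4000
Fairhill Township, 20 Oct – 3 Nov 2018: 15 days → €99500 × 3.85% × 15/365 = €157.4281
The Region of Summerhaven, 4 Nov – 31 Dec 2018: 58 days → €99500 × 0.7% × 58/365 = €110.6767
Total = €1979.5048

€1979.50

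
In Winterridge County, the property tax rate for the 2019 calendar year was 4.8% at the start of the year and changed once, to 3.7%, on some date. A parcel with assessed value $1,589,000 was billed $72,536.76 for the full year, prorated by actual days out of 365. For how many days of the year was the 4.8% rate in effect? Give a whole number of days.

Let d = days at the first rate; then 365 − d days at the second rate.
$1,589,000 × [4.8%·d + 3.7%·(365−d)] / 365 = $72,536.76
Solving gives d = 287, so the new rate took effect on 15 October 2019.

287 days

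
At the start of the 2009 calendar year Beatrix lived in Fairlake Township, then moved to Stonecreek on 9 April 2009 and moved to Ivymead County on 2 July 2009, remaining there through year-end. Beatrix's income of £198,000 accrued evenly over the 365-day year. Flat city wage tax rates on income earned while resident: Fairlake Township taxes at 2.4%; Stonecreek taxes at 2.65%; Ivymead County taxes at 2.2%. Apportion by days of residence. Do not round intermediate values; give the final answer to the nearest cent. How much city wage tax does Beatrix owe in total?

£4,667.38

Fairlake Township, 1 January – 8 April 2009: 98 days → £198,000 × 2.4% × 98/365 = £1,275.8795
Stonecreek, 9 April – 1 July 2009: 84 days → £198,000 × 2.65% × 84/365 = £1,207.5288
Ivymead County, 2 July – 31 December 2009: 183 days → £198,000 × 2.2% × 183/365 = £2,183.9671
Total = £4,667.3753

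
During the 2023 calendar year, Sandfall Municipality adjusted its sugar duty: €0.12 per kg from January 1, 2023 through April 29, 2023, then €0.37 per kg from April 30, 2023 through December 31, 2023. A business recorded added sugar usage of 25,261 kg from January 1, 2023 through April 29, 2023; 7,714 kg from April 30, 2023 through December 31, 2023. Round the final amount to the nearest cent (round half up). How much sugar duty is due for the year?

January 1 – April 29, 2023: 25,261 kg at €0.12/kg → €3031.32
April 30 – December 31, 2023: 7,714 kg at €0.37/kg → €2854.18

€5885.50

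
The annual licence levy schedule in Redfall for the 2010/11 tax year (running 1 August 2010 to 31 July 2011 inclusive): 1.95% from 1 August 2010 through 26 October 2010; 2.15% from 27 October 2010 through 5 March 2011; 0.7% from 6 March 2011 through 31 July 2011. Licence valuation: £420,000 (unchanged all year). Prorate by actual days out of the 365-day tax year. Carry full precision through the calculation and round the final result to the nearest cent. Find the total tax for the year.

1 August – 26 October 2010: 87 days at 1.95% → £420,000 × 1.95% × 87/365 = £1,952.1370
27 October 2010 – 5 March 2011: 130 days at 2.15% → £420,000 × 2.15% × 130/365 = £3,216.1644
6 March – 31 July 2011: 148 days at 0.7% → £420,000 × 0.7% × 148/365 = £1,192.1096
Total = £6,360.4110

£6,360.41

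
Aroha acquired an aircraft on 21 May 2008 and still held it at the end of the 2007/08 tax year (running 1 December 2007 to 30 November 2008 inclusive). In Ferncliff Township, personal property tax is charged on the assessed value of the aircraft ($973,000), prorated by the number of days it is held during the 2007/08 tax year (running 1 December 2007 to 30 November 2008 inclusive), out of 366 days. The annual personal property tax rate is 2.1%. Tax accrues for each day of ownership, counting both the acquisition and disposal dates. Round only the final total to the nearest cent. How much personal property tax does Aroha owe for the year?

$10,830.61

Days held (21 May – 30 Nov 2008): 194 out of 366
Tax = $973,000 × 2.1% × 194/366 = $10,830.6066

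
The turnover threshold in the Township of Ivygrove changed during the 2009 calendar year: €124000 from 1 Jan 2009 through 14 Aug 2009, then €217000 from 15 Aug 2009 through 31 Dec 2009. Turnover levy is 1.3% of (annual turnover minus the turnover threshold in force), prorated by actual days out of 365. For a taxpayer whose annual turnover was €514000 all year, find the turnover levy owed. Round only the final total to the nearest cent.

1 Jan – 14 Aug 2009: 226 days, exemption €124000 → (€514000 − €124000) × 1.3% × 226/365 = €3139.2329
15 Aug – 31 Dec 2009: 139 days, exemption €217000 → (€514000 − €217000) × 1.3% × 139/365 = €1470.3534
Total = €4609.5863

€4609.59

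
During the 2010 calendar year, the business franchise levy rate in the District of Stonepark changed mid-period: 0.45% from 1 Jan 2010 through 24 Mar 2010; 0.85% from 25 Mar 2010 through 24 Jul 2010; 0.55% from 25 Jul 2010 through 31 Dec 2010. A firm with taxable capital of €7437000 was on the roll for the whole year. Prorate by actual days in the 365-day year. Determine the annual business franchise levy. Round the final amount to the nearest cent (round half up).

1 Jan – 24 Mar 2010: 83 days at 0.45% → €7437000 × 0.45% × 83/365 = €7610.1904
25 Mar – 24 Jul 2010: 122 days at 0.85% → €7437000 × 0.85% × 122/365 = €21129.2301
25 Jul – 31 Dec 2010: 160 days at 0.55% → €7437000 × 0.55% × 160/365 = €17930.3014
Total = €46669.7219

€46669.72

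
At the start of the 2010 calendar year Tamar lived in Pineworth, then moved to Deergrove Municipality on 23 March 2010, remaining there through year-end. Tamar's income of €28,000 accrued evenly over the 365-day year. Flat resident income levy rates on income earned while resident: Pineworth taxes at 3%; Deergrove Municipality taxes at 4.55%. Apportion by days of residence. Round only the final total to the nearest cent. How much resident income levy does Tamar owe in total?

Pineworth, 1 January – 22 March 2010: 81 days → €28,000 × 3% × 81/365 = €186.4110
Deergrove Municipality, 23 March – 31 December 2010: 284 days → €28,000 × 4.55% × 284/365 = €991.2767
Total = €1,177.6877

€1,177.69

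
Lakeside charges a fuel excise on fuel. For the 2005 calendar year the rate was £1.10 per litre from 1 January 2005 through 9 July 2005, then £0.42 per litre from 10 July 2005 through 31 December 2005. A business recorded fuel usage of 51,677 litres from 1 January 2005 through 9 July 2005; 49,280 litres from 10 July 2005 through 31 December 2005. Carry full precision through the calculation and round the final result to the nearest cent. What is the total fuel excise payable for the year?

£77,542.30

1 January – 9 July 2005: 51,677 litres at £1.10/litre → £56,844.70
10 July – 31 December 2005: 49,280 litres at £0.42/litre → £20,697.60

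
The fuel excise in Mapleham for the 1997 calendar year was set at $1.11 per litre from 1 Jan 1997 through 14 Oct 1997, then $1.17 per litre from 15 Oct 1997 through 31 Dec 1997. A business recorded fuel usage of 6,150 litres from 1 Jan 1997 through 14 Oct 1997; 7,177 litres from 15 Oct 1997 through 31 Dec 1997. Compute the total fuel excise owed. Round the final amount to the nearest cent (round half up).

1 Jan – 14 Oct 1997: 6,150 litres at $1.11/litre → $6,826.50
15 Oct – 31 Dec 1997: 7,177 litres at $1.17/litre → $8,397.09

$15,223.59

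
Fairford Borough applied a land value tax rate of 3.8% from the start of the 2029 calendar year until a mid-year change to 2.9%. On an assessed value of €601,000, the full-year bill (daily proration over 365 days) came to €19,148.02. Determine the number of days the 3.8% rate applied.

116 days

Let d = days at the first rate; then 365 − d days at the second rate.
€601,000 × [3.8%·d + 2.9%·(365−d)] / 365 = €19,148.02
Solving gives d = 116, so the new rate took effect on 27 Apr 2029.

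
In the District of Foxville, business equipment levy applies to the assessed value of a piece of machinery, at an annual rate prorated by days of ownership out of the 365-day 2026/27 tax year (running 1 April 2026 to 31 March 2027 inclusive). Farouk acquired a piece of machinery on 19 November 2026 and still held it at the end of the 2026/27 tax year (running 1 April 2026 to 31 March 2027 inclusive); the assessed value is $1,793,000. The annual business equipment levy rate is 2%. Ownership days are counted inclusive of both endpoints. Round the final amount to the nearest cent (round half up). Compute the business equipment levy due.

$13,066.79

Days held (19 November 2026 – 31 March 2027): 133 out of 365
Tax = $1,793,000 × 2% × 133/365 = $13,066.7945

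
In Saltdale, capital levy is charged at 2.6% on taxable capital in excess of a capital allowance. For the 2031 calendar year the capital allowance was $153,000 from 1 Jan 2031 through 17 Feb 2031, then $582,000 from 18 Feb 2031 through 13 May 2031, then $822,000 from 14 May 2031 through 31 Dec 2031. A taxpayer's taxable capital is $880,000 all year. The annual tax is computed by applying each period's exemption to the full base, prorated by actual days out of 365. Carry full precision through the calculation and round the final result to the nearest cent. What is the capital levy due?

$5,248.58

1 Jan – 17 Feb 2031: 48 days, exemption $153,000 → ($880,000 − $153,000) × 2.6% × 48/365 = $2,485.7425
18 Feb – 13 May 2031: 85 days, exemption $582,000 → ($880,000 − $582,000) × 2.6% × 85/365 = $1,804.3288
14 May – 31 Dec 2031: 232 days, exemption $822,000 → ($880,000 − $822,000) × 2.6% × 232/365 = $958.5096
Total = $5,248.5808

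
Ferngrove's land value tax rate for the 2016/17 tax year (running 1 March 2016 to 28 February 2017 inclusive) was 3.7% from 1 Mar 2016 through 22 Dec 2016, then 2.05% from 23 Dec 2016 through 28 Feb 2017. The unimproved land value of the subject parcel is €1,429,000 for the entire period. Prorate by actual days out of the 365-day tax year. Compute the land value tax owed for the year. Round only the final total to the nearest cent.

€48,480.29

1 Mar – 22 Dec 2016: 297 days at 3.7% → €1,429,000 × 3.7% × 297/365 = €43,022.6877
23 Dec 2016 – 28 Feb 2017: 68 days at 2.05% → €1,429,000 × 2.05% × 68/365 = €5,457.6055
Total = €48,480.2932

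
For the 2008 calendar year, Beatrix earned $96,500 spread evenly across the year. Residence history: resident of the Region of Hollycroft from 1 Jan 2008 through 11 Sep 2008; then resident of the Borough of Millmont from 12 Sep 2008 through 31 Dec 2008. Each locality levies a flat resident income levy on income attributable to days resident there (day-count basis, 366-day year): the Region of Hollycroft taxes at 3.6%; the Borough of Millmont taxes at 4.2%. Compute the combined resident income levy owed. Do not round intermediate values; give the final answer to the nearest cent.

$3,649.60

The Region of Hollycroft, 1 Jan – 11 Sep 2008: 255 days → $96,500 × 3.6% × 255/366 = $2,420.4098
The Borough of Millmont, 12 Sep – 31 Dec 2008: 111 days → $96,500 × 4.2% × 111/366 = $1,229.1885
Total = $3,649.5984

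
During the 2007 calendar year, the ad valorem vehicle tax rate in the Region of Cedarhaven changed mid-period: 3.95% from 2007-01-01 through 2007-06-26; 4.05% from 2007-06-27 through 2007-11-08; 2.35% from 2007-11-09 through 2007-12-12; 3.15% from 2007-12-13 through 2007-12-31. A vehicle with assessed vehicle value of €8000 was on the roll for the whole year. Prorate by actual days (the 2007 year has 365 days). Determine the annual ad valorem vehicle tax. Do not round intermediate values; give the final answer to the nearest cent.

€303.70

2007-01-01 to 2007-06-26: 177 days at 3.95% → €8000 × 3.95% × 177/365 = €153.2384
2007-06-27 to 2007-11-08: 135 days at 4.05% → €8000 × 4.05% × 135/365 = €119.8356
2007-11-09 to 2007-12-12: 34 days at 2.35% → €8000 × 2.35% × 34/365 = €17.5123
2007-12-13 to 2007-12-31: 19 days at 3.15% → €8000 × 3.15% × 19/365 = €13.1178
Total = €303.7041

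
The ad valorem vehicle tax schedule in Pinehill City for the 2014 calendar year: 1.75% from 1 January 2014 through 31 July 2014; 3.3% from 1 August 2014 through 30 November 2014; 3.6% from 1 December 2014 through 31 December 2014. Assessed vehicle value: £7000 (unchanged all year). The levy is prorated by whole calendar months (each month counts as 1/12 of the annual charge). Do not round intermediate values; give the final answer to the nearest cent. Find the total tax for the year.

1 January – 31 July 2014: 7 months at 1.75% → £7000 × 1.75% × 7/12 = £71.4583
1 August – 30 November 2014: 4 months at 3.3% → £7000 × 3.3% × 4/12 = £77.0000
1 December – 31 December 2014: 1 month at 3.6% → £7000 × 3.6% × 1/12 = £21.0000
Total = £169.4583

£169.46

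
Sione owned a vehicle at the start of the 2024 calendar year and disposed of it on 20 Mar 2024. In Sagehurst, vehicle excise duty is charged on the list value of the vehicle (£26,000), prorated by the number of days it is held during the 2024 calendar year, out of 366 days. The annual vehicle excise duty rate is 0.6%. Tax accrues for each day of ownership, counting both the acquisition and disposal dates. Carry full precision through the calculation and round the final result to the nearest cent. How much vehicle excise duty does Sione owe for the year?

£34.10

Days held (1 Jan – 20 Mar 2024): 80 out of 366
Tax = £26,000 × 0.6% × 80/366 = £34.0984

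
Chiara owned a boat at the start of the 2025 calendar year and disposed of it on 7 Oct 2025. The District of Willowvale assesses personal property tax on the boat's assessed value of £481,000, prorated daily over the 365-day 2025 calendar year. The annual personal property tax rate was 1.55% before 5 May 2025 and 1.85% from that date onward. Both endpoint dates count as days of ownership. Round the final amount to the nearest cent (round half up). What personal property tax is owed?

£6,336.02

1 Jan – 4 May 2025: 124 days at 1.55% → £481,000 × 1.55% × 124/365 = £2,532.8274
5 May – 7 Oct 2025: 156 days at 1.85% → £481,000 × 1.85% × 156/365 = £3,803.1945
Total = £6,336.0219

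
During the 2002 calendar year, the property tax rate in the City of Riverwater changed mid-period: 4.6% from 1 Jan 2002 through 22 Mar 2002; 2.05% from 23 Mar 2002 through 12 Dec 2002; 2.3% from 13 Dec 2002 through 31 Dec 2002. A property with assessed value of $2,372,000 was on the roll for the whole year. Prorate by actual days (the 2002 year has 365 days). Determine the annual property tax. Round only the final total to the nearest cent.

$62,357.61

1 Jan – 22 Mar 2002: 81 days at 4.6% → $2,372,000 × 4.6% × 81/365 = $24,213.8959
23 Mar – 12 Dec 2002: 265 days at 2.05% → $2,372,000 × 2.05% × 265/365 = $35,303.8082
13 Dec – 31 Dec 2002: 19 days at 2.3% → $2,372,000 × 2.3% × 19/365 = $2,839.9014
Total = $62,357.6055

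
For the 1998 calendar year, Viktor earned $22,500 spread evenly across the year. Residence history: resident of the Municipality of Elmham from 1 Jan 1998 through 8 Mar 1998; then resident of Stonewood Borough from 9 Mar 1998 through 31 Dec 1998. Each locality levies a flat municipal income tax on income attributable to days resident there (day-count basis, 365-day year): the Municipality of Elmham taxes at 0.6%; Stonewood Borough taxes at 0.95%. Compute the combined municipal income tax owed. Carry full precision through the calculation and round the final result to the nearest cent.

The Municipality of Elmham, 1 Jan – 8 Mar 1998: 67 days → $22,500 × 0.6% × 67/365 = $24.7808
Stonewood Borough, 9 Mar – 31 Dec 1998: 298 days → $22,500 × 0.95% × 298/365 = $174.5137
Total = $199.2945

$199.29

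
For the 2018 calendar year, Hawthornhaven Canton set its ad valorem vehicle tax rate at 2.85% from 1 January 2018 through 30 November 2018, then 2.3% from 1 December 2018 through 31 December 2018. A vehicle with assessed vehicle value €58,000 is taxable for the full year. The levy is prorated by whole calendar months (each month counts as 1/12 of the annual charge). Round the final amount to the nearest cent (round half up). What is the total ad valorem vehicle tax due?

€1,626.42

1 January – 30 November 2018: 11 months at 2.85% → €58,000 × 2.85% × 11/12 = €1,515.2500
1 December – 31 December 2018: 1 month at 2.3% → €58,000 × 2.3% × 1/12 = €111.1667
Total = €1,626.4167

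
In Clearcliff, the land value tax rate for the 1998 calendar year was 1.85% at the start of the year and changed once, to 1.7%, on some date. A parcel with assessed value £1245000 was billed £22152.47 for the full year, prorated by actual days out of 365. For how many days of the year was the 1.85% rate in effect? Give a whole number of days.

Let d = days at the first rate; then 365 − d days at the second rate.
£1245000 × [1.85%·d + 1.7%·(365−d)] / 365 = £22152.47
Solving gives d = 193, so the new rate took effect on July 13, 1998.

193 days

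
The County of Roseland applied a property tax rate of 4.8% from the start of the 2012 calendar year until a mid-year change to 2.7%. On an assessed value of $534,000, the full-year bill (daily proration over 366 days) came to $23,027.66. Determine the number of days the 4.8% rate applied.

Let d = days at the first rate; then 366 − d days at the second rate.
$534,000 × [4.8%·d + 2.7%·(366−d)] / 366 = $23,027.66
Solving gives d = 281, so the new rate took effect on 8 Oct 2012.

281 days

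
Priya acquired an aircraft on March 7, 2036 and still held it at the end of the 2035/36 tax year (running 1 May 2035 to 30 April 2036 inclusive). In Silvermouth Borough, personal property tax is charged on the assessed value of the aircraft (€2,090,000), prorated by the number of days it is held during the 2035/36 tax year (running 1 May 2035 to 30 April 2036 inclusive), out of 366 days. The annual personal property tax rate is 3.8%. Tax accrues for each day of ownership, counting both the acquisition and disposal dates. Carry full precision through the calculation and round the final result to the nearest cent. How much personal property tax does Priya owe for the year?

€11,934.70

Days held (March 7 – April 30, 2036): 55 out of 366
Tax = €2,090,000 × 3.8% × 55/366 = €11,934.6995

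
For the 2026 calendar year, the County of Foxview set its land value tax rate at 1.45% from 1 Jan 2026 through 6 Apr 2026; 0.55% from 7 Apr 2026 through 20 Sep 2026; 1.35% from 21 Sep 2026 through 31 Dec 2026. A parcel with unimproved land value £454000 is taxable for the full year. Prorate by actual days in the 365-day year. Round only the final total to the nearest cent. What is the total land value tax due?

1 Jan – 6 Apr 2026: 96 days at 1.45% → £454000 × 1.45% × 96/365 = £1731.4192
7 Apr – 20 Sep 2026: 167 days at 0.55% → £454000 × 0.55% × 167/365 = £1142.4630
21 Sep – 31 Dec 2026: 102 days at 1.35% → £454000 × 1.35% × 102/365 = £1712.7616
Total = £4586.6438

£4586.64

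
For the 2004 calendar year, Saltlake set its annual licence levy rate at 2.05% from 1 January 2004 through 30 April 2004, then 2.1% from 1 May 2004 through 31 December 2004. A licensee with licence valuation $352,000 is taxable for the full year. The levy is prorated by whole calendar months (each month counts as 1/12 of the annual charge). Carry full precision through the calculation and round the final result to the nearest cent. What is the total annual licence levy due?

$7,333.33

1 January – 30 April 2004: 4 months at 2.05% → $352,000 × 2.05% × 4/12 = $2,405.3333
1 May – 31 December 2004: 8 months at 2.1% → $352,000 × 2.1% × 8/12 = $4,928.0000
Total = $7,333.3333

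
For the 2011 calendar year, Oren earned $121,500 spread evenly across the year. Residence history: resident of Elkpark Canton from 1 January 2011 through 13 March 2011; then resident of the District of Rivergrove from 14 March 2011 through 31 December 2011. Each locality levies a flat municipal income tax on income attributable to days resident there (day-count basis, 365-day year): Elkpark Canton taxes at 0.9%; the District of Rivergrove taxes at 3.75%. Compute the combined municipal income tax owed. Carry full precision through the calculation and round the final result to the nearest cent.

$3,873.19

Elkpark Canton, 1 January – 13 March 2011: 72 days → $121,500 × 0.9% × 72/365 = $215.7041
The District of Rivergrove, 14 March – 31 December 2011: 293 days → $121,500 × 3.75% × 293/365 = $3,657.4829
Total = $3,873.1870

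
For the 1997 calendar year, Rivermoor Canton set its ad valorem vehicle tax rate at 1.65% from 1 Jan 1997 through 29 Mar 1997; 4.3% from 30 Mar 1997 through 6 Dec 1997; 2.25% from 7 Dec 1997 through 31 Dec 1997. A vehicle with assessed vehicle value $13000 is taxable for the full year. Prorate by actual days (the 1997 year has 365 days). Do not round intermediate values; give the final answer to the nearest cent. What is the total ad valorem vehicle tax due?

$457.69

1 Jan – 29 Mar 1997: 88 days at 1.65% → $13000 × 1.65% × 88/365 = $51.7151
30 Mar – 6 Dec 1997: 252 days at 4.3% → $13000 × 4.3% × 252/365 = $385.9397
7 Dec – 31 Dec 1997: 25 days at 2.25% → $13000 × 2.25% × 25/365 = $20.0342
Total = $457.6890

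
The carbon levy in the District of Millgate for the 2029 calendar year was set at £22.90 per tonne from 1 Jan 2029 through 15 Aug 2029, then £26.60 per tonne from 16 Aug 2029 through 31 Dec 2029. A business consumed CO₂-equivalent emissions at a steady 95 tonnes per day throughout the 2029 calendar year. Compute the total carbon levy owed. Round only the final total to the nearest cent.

£842,564.50

1 Jan – 15 Aug 2029: 227 days × 95 tonnes/day = 21,565 tonnes at £22.90/tonne → £493,838.50
16 Aug – 31 Dec 2029: 138 days × 95 tonnes/day = 13,110 tonnes at £26.60/tonne → £348,726.00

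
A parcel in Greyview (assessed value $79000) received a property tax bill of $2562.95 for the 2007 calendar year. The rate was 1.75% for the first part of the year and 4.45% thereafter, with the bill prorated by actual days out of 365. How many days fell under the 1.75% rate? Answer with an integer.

163 days

Let d = days at the first rate; then 365 − d days at the second rate.
$79000 × [1.75%·d + 4.45%·(365−d)] / 365 = $2562.95
Solving gives d = 163, so the new rate took effect on 13 June 2007.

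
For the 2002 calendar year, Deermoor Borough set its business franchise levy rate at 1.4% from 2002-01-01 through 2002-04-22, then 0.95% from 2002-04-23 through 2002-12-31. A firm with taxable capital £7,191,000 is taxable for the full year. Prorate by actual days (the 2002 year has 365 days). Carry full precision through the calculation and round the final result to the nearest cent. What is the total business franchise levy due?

2002-01-01 to 2002-04-22: 112 days at 1.4% → £7,191,000 × 1.4% × 112/365 = £30,891.7479
2002-04-23 to 2002-12-31: 253 days at 0.95% → £7,191,000 × 0.95% × 253/365 = £47,352.2425
Total = £78,243.9904

£78,243.99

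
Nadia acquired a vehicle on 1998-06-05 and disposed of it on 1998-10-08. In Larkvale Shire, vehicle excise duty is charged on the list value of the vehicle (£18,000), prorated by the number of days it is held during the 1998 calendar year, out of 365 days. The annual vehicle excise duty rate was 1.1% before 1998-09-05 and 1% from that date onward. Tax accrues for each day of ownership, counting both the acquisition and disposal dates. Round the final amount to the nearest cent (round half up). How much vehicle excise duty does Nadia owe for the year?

£66.67

1998-06-05 to 1998-09-04: 92 days at 1.1% → £18,000 × 1.1% × 92/365 = £49.9068
1998-09-05 to 1998-10-08: 34 days at 1% → £18,000 × 1% × 34/365 = £16.7671
Total = £66.6740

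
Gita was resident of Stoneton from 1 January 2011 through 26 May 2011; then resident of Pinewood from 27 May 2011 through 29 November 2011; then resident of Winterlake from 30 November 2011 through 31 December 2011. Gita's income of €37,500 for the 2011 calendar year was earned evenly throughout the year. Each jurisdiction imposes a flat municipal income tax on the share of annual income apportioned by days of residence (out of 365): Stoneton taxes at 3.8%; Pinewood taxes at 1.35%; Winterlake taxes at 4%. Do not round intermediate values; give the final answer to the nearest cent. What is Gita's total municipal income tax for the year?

Stoneton, 1 January – 26 May 2011: 146 days → €37,500 × 3.8% × 146/365 = €570.0000
Pinewood, 27 May – 29 November 2011: 187 days → €37,500 × 1.35% × 187/365 = €259.3664
Winterlake, 30 November – 31 December 2011: 32 days → €37,500 × 4% × 32/365 = €131.5068
Total = €960.8733

€960.87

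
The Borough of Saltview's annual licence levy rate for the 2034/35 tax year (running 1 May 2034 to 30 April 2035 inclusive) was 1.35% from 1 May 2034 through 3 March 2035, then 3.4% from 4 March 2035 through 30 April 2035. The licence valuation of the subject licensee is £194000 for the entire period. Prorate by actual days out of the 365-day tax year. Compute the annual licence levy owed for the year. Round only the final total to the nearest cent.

£3250.96

1 May 2034 – 3 March 2035: 307 days at 1.35% → £194000 × 1.35% × 307/365 = £2202.8301
4 March – 30 April 2035: 58 days at 3.4% → £194000 × 3.4% × 58/365 = £1048.1315
Total = £3250.9616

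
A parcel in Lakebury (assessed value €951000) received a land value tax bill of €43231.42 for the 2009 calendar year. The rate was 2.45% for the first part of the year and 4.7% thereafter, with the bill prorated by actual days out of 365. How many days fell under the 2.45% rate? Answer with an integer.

Let d = days at the first rate; then 365 − d days at the second rate.
€951000 × [2.45%·d + 4.7%·(365−d)] / 365 = €43231.42
Solving gives d = 25, so the new rate took effect on January 26, 2009.

25 days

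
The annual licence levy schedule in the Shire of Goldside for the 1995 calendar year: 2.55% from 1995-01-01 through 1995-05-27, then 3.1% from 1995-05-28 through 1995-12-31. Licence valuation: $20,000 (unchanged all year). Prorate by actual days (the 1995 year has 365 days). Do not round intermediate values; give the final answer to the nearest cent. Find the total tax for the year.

1995-01-01 to 1995-05-27: 147 days at 2.55% → $20,000 × 2.55% × 147/365 = $205.3973
1995-05-28 to 1995-12-31: 218 days at 3.1% → $20,000 × 3.1% × 218/365 = $370.3014
Total = $575.6986

$575.70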